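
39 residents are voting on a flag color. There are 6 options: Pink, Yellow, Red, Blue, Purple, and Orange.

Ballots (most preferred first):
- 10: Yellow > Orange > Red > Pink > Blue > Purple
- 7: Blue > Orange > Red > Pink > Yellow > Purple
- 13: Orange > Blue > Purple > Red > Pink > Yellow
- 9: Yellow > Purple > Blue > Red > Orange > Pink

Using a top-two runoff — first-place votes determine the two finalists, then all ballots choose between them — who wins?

Round 1 first-place votes: Pink 0, Yellow 19, Red 0, Blue 7, Purple 0, Orange 13. Yellow and Orange advance.
Runoff: Yellow is ranked above Orange on 19 ballots, Orange above Yellow on 20.

Orange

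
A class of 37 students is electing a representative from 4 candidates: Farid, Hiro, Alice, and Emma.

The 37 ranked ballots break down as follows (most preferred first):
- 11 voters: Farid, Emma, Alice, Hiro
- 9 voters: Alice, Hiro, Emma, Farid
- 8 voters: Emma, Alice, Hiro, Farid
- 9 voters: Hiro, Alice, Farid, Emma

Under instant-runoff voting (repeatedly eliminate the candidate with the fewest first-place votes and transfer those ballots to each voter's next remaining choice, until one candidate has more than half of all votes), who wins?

Round 1: Farid 11, Hiro 9, Alice 9, Emma 8. Emma eliminated.
Round 2: Farid 11, Hiro 9, Alice 17. Hiro eliminated.
Round 3: Farid 11, Alice 26. Alice has a majority (≥19).

Alice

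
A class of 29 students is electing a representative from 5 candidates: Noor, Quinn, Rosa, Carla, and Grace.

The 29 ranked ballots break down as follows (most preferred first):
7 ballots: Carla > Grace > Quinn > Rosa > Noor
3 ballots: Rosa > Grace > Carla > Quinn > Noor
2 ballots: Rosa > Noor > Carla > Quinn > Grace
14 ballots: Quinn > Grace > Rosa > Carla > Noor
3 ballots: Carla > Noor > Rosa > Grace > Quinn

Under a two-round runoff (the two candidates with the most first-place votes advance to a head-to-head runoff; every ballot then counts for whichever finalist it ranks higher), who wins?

Carla

Round 1 first-place votes: Noor 0, Quinn 14, Rosa 5, Carla 10, Grace 0. Quinn and Carla advance.
Runoff: Quinn is ranked above Carla on 14 ballots, Carla above Quinn on 15.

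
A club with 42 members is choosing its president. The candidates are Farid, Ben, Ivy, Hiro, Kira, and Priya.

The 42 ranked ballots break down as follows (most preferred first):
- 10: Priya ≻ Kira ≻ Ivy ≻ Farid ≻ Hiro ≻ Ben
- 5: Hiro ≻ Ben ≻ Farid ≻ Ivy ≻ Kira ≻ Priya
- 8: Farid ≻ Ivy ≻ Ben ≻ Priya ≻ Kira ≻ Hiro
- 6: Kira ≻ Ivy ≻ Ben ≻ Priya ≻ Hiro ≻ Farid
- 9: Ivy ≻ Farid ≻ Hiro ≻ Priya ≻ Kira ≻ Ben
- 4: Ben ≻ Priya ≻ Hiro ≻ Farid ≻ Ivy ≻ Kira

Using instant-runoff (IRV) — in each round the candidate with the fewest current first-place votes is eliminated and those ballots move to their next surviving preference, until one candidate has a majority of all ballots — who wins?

Ivy

Round 1: Farid 8, Ben 4, Ivy 9, Hiro 5, Kira 6, Priya 10. Ben eliminated.
Round 2: Farid 8, Ivy 9, Hiro 5, Kira 6, Priya 14. Hiro eliminated.
Round 3: Farid 13, Ivy 9, Kira 6, Priya 14. Kira eliminated.
Round 4: Farid 13, Ivy 15, Priya 14. Farid eliminated.
Round 5: Ivy 28, Priya 14. Ivy has a majority (≥22).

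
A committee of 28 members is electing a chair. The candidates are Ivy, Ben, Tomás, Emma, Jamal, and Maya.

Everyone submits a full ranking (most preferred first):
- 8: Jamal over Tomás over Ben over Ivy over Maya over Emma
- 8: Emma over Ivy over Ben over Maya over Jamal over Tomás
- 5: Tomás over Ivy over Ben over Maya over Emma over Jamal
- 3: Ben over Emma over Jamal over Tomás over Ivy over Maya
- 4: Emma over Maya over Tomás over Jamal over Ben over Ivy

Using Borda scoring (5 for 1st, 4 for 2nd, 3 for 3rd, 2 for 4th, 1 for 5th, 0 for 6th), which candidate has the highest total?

Ivy: 8×2 + 8×4 + 5×4 + 3×1 + 4×0 = 71
Ben: 8×3 + 8×3 + 5×3 + 3×5 + 4×1 = 82
Tomás: 8×4 + 8×0 + 5×5 + 3×2 + 4×3 = 75
Emma: 8×0 + 8×5 + 5×1 + 3×4 + 4×5 = 77
Jamal: 8×5 + 8×1 + 5×0 + 3×3 + 4×2 = 65
Maya: 8×1 + 8×2 + 5×2 + 3×0 + 4×4 = 50

Ben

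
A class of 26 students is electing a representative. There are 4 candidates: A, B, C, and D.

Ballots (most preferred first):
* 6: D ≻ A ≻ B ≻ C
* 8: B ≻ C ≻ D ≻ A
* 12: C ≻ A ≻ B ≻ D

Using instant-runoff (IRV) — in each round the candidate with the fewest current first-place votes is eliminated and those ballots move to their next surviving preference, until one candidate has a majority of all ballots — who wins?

Round 1: A 0, B 8, C 12, D 6. A eliminated.
Round 2: B 8, C 12, D 6. D eliminated.
Round 3: B 14, C 12. B has a majority (≥14).

B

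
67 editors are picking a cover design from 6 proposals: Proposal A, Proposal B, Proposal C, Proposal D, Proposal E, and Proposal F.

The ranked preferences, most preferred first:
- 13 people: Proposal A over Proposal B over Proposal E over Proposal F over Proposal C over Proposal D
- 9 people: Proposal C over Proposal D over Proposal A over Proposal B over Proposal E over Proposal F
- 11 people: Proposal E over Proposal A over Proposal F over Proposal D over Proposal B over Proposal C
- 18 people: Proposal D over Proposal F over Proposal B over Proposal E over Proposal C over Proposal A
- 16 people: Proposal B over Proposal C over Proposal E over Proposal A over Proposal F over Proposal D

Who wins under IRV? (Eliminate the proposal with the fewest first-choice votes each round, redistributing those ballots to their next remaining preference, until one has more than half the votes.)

Round 1: Proposal A 13, Proposal B 16, Proposal C 9, Proposal D 18, Proposal E 11, Proposal F 0. Proposal F eliminated.
Round 2: Proposal A 13, Proposal B 16, Proposal C 9, Proposal D 18, Proposal E 11. Proposal C eliminated.
Round 3: Proposal A 13, Proposal B 16, Proposal D 27, Proposal E 11. Proposal E eliminated.
Round 4: Proposal A 24, Proposal B 16, Proposal D 27. Proposal B eliminated.
Round 5: Proposal A 40, Proposal D 27. Proposal A has a majority (≥34).

Proposal A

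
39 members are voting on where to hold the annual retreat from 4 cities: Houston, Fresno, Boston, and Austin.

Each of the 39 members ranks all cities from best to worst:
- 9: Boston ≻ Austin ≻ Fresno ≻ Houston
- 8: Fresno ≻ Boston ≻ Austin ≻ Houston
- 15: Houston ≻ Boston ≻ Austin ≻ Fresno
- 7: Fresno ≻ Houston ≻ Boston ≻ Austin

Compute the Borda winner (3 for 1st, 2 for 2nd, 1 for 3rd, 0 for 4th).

Houston: 9×0 + 8×0 + 15×3 + 7×2 = 59
Fresno: 9×1 + 8×3 + 15×0 + 7×3 = 54
Boston: 9×3 + 8×2 + 15×2 + 7×1 = 80
Austin: 9×2 + 8×1 + 15×1 + 7×0 = 41

Boston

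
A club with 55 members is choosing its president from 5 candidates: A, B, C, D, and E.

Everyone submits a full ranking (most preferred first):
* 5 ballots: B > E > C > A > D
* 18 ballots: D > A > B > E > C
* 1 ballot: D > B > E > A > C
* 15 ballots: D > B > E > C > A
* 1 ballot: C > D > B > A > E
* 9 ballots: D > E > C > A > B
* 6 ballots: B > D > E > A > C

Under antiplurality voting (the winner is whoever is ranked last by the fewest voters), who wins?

E

Last-place votes: A 15, B 9, C 25, D 5, E 1.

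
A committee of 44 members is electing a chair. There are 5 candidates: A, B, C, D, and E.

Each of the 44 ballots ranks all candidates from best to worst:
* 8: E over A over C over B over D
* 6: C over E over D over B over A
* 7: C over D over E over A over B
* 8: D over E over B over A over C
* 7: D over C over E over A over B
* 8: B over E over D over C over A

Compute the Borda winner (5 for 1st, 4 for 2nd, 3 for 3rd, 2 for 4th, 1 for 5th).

E

A: 8×4 + 6×1 + 7×2 + 8×2 + 7×2 + 8×1 = 90
B: 8×2 + 6×2 + 7×1 + 8×3 + 7×1 + 8×5 = 106
C: 8×3 + 6×5 + 7×5 + 8×1 + 7×4 + 8×2 = 141
D: 8×1 + 6×3 + 7×4 + 8×5 + 7×5 + 8×3 = 153
E: 8×5 + 6×4 + 7×3 + 8×4 + 7×3 + 8×4 = 170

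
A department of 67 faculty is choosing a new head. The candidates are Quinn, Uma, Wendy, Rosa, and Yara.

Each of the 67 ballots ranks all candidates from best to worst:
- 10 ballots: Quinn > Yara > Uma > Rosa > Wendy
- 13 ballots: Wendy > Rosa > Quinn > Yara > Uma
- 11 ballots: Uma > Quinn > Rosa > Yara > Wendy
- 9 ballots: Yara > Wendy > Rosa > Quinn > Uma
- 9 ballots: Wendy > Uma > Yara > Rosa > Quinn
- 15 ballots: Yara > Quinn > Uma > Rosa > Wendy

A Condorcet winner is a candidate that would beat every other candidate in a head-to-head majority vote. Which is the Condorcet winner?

Quinn vs Uma: 47–20
Quinn vs Wendy: 36–31
Quinn vs Rosa: 36–31
Quinn vs Yara: 34–33
Quinn beats every other candidate.

Quinn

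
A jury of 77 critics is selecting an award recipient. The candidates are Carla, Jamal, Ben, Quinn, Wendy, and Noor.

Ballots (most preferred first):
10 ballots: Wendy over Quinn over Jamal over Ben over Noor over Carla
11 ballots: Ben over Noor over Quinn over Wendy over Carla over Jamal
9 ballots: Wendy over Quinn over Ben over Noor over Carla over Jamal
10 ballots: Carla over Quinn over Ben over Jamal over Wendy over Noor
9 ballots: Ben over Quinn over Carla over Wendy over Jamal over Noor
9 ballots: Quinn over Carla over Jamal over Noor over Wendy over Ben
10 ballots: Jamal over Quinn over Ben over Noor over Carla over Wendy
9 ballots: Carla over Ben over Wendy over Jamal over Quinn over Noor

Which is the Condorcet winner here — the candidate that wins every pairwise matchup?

Quinn vs Carla: 58–19
Quinn vs Jamal: 58–19
Quinn vs Ben: 48–29
Quinn vs Wendy: 49–28
Quinn vs Noor: 66–11
Quinn beats every other candidate.

Quinn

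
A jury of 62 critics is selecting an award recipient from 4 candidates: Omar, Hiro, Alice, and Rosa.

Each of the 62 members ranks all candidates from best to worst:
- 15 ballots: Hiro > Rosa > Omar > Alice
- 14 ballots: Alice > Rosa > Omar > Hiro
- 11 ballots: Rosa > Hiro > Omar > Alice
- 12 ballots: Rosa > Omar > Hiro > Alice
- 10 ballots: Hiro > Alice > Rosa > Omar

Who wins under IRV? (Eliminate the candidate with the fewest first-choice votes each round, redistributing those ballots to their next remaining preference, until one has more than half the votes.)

Rosa

Round 1: Omar 0, Hiro 25, Alice 14, Rosa 23. Omar eliminated.
Round 2: Hiro 25, Alice 14, Rosa 23. Alice eliminated.
Round 3: Hiro 25, Rosa 37. Rosa has a majority (≥32).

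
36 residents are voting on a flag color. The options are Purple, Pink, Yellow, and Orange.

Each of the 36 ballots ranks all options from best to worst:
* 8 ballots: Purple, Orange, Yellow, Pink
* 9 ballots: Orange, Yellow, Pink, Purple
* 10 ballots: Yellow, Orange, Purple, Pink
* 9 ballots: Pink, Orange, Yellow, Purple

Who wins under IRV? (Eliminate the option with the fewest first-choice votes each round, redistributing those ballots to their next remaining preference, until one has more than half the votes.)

Orange

Round 1: Purple 8, Pink 9, Yellow 10, Orange 9. Purple eliminated.
Round 2: Pink 9, Yellow 10, Orange 17. Pink eliminated.
Round 3: Yellow 10, Orange 26. Orange has a majority (≥19).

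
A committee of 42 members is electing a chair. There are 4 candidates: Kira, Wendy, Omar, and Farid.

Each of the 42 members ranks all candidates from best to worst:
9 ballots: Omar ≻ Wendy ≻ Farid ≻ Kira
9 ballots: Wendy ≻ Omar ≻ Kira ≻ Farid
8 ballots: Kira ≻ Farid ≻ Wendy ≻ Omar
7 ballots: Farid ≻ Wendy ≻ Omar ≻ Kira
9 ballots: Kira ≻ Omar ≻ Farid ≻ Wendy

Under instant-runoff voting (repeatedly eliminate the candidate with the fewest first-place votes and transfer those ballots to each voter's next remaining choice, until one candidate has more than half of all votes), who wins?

Round 1: Kira 17, Wendy 9, Omar 9, Farid 7. Farid eliminated.
Round 2: Kira 17, Wendy 16, Omar 9. Omar eliminated.
Round 3: Kira 17, Wendy 25. Wendy has a majority (≥22).

Wendy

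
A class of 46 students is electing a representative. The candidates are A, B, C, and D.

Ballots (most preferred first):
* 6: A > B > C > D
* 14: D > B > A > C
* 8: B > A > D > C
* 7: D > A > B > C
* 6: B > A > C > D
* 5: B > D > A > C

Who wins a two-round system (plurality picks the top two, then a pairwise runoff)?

B

Round 1 first-place votes: A 6, B 19, C 0, D 21. D and B advance.
Runoff: D is ranked above B on 21 ballots, B above D on 25.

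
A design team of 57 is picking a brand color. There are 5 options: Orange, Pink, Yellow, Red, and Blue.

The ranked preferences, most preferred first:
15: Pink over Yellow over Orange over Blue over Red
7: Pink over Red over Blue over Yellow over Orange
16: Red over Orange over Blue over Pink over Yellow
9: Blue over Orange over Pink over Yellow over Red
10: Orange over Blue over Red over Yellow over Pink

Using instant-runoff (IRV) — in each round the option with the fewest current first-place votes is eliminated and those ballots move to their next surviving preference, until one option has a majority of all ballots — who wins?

Round 1: Orange 10, Pink 22, Yellow 0, Red 16, Blue 9. Yellow eliminated.
Round 2: Orange 10, Pink 22, Red 16, Blue 9. Blue eliminated.
Round 3: Orange 19, Pink 22, Red 16. Red eliminated.
Round 4: Orange 35, Pink 22. Orange has a majority (≥29).

Orange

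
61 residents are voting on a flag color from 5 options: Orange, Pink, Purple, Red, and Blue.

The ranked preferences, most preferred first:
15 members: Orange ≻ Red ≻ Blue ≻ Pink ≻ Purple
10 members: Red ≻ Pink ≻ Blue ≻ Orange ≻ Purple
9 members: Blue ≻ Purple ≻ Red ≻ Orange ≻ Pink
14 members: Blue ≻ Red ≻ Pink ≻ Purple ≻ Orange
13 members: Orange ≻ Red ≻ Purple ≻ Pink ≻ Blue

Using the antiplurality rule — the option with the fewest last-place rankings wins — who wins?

Last-place votes: Orange 14, Pink 9, Purple 25, Red 0, Blue 13.

Red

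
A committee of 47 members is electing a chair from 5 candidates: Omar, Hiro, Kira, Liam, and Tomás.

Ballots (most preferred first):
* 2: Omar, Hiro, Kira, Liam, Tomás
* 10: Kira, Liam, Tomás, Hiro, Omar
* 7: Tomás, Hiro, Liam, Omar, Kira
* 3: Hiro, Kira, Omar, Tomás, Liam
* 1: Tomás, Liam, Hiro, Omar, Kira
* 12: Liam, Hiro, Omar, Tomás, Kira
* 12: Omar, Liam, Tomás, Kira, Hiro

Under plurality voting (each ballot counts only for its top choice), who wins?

Omar

First-place votes: Omar 14, Hiro 3, Kira 10, Liam 12, Tomás 8.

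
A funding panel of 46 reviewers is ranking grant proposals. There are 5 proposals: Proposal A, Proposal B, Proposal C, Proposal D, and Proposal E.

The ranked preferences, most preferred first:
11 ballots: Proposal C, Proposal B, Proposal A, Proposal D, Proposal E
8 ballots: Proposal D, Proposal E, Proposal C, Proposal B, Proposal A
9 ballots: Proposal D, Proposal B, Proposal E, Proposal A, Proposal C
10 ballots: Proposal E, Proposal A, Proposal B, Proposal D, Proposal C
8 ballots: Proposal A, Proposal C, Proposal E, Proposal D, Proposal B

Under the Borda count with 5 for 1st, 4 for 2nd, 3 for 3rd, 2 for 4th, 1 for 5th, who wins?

Proposal E

Proposal A: 11×3 + 8×1 + 9×2 + 10×4 + 8×5 = 139
Proposal B: 11×4 + 8×2 + 9×4 + 10×3 + 8×1 = 134
Proposal C: 11×5 + 8×3 + 9×1 + 10×1 + 8×4 = 130
Proposal D: 11×2 + 8×5 + 9×5 + 10×2 + 8×2 = 143
Proposal E: 11×1 + 8×4 + 9×3 + 10×5 + 8×3 = 144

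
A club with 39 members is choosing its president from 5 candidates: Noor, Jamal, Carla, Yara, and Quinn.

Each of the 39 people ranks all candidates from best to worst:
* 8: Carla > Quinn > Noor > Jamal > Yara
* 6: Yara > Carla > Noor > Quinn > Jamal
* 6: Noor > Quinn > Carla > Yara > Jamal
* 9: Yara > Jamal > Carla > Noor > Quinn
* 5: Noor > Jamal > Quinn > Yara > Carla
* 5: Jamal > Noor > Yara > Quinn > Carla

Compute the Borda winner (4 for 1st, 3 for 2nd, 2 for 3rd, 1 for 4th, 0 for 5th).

Noor

Noor: 8×2 + 6×2 + 6×4 + 9×1 + 5×4 + 5×3 = 96
Jamal: 8×1 + 6×0 + 6×0 + 9×3 + 5×3 + 5×4 = 70
Carla: 8×4 + 6×3 + 6×2 + 9×2 + 5×0 + 5×0 = 80
Yara: 8×0 + 6×4 + 6×1 + 9×4 + 5×1 + 5×2 = 81
Quinn: 8×3 + 6×1 + 6×3 + 9×0 + 5×2 + 5×1 = 63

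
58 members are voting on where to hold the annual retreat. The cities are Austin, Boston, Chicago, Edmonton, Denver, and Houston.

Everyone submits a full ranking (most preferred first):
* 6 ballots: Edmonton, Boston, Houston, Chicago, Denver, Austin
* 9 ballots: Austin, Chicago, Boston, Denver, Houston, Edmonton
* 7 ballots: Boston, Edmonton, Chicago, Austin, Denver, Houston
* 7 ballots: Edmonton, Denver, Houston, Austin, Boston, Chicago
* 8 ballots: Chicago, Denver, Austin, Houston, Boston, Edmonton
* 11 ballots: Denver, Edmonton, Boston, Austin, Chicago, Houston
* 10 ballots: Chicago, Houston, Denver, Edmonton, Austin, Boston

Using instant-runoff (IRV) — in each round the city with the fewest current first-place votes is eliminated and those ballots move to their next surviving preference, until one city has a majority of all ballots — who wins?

Edmonton

Round 1: Austin 9, Boston 7, Chicago 18, Edmonton 13, Denver 11, Houston 0. Houston eliminated.
Round 2: Austin 9, Boston 7, Chicago 18, Edmonton 13, Denver 11. Boston eliminated.
Round 3: Austin 9, Chicago 18, Edmonton 20, Denver 11. Austin eliminated.
Round 4: Chicago 27, Edmonton 20, Denver 11. Denver eliminated.
Round 5: Chicago 27, Edmonton 31. Edmonton has a majority (≥30).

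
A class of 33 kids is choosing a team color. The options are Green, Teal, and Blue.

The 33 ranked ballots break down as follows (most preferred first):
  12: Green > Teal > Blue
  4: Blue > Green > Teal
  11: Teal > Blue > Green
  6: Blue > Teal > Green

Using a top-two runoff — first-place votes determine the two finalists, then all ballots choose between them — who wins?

Teal

Round 1 first-place votes: Green 12, Teal 11, Blue 10. Green and Teal advance.
Runoff: Green is ranked above Teal on 16 ballots, Teal above Green on 17.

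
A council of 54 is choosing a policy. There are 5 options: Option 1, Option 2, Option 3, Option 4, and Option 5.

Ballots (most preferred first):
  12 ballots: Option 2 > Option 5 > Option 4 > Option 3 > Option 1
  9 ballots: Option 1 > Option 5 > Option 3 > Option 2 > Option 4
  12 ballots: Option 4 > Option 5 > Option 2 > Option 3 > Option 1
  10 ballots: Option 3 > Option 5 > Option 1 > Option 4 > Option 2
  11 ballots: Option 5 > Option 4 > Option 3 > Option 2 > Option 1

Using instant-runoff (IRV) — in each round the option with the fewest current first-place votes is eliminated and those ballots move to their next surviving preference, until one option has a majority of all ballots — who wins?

Option 5

Round 1: Option 1 9, Option 2 12, Option 3 10, Option 4 12, Option 5 11. Option 1 eliminated.
Round 2: Option 2 12, Option 3 10, Option 4 12, Option 5 20. Option 3 eliminated.
Round 3: Option 2 12, Option 4 12, Option 5 30. Option 5 has a majority (≥28).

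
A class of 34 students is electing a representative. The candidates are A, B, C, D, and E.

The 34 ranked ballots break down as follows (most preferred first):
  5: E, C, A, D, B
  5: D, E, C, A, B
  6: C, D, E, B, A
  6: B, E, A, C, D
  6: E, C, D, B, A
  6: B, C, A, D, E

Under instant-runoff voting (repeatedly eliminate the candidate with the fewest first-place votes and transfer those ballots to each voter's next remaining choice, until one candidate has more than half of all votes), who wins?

Round 1: A 0, B 12, C 6, D 5, E 11. A eliminated.
Round 2: B 12, C 6, D 5, E 11. D eliminated.
Round 3: B 12, C 6, E 16. C eliminated.
Round 4: B 12, E 22. E has a majority (≥18).

E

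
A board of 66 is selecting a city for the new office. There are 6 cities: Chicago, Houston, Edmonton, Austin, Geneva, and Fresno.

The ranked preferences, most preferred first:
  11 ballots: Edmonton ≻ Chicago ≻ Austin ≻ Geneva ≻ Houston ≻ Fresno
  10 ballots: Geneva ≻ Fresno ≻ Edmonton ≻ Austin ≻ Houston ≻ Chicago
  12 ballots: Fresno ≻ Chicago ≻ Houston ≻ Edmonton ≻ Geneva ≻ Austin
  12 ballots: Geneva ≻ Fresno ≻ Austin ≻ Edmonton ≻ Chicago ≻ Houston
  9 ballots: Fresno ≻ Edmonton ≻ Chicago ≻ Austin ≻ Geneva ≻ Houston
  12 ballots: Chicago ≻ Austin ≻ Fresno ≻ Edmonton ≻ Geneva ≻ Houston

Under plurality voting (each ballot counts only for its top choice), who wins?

First-place votes: Chicago 12, Houston 0, Edmonton 11, Austin 0, Geneva 22, Fresno 21.

Geneva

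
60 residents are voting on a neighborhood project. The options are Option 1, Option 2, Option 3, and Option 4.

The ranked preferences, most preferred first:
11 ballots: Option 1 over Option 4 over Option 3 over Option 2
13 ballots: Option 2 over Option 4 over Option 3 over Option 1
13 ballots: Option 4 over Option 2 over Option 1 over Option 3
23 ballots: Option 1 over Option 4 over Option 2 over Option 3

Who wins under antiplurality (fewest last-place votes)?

Option 4

Last-place votes: Option 1 13, Option 2 11, Option 3 36, Option 4 0.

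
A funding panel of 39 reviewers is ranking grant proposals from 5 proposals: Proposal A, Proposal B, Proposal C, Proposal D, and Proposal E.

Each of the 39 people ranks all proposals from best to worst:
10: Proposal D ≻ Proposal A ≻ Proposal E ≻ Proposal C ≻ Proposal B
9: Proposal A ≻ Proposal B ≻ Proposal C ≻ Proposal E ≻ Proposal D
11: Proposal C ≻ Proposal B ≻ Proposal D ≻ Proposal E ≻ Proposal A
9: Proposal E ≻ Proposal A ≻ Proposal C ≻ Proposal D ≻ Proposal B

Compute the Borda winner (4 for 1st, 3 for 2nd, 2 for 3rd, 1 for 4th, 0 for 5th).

Proposal A: 10×3 + 9×4 + 11×0 + 9×3 = 93
Proposal B: 10×0 + 9×3 + 11×3 + 9×0 = 60
Proposal C: 10×1 + 9×2 + 11×4 + 9×2 = 90
Proposal D: 10×4 + 9×0 + 11×2 + 9×1 = 71
Proposal E: 10×2 + 9×1 + 11×1 + 9×4 = 76

Proposal A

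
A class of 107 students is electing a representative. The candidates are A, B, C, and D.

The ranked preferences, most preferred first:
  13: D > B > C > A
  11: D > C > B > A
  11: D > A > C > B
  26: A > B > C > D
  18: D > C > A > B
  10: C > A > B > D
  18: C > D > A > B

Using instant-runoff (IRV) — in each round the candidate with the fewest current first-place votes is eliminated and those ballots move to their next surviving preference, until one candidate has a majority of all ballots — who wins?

Round 1: A 26, B 0, C 28, D 53. B eliminated.
Round 2: A 26, C 28, D 53. A eliminated.
Round 3: C 54, D 53. C has a majority (≥54).

C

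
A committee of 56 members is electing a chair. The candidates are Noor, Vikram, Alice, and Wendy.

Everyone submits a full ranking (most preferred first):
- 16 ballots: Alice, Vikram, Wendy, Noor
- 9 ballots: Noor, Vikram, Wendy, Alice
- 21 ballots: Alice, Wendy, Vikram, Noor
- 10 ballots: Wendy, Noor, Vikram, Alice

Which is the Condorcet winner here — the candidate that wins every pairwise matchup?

Alice

Alice vs Noor: 37–19
Alice vs Vikram: 37–19
Alice vs Wendy: 37–19
Alice beats every other candidate.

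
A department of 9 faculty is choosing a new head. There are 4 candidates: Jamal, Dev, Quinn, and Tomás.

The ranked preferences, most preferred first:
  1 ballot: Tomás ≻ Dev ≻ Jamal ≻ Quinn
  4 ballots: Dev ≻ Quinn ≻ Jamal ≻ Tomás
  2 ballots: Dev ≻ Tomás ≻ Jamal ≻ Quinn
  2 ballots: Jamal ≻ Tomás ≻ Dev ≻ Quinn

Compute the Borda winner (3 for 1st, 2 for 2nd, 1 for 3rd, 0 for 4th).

Dev

Jamal: 1×1 + 4×1 + 2×1 + 2×3 = 13
Dev: 1×2 + 4×3 + 2×3 + 2×1 = 22
Quinn: 1×0 + 4×2 + 2×0 + 2×0 = 8
Tomás: 1×3 + 4×0 + 2×2 + 2×2 = 11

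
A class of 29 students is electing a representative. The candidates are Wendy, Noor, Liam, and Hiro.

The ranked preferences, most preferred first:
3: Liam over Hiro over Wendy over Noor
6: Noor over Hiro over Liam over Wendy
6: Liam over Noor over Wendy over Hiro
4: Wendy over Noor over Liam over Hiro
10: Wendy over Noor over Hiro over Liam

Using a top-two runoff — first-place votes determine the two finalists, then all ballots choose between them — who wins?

Liam

Round 1 first-place votes: Wendy 14, Noor 6, Liam 9, Hiro 0. Wendy and Liam advance.
Runoff: Wendy is ranked above Liam on 14 ballots, Liam above Wendy on 15.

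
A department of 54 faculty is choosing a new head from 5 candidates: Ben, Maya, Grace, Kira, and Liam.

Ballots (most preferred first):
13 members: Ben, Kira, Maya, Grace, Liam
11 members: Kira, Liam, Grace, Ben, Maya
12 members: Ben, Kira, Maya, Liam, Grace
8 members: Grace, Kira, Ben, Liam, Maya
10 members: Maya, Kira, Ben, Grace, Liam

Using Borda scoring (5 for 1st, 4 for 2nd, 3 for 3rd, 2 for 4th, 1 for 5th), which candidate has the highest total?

Kira

Ben: 13×5 + 11×2 + 12×5 + 8×3 + 10×3 = 201
Maya: 13×3 + 11×1 + 12×3 + 8×1 + 10×5 = 144
Grace: 13×2 + 11×3 + 12×1 + 8×5 + 10×2 = 131
Kira: 13×4 + 11×5 + 12×4 + 8×4 + 10×4 = 227
Liam: 13×1 + 11×4 + 12×2 + 8×2 + 10×1 = 107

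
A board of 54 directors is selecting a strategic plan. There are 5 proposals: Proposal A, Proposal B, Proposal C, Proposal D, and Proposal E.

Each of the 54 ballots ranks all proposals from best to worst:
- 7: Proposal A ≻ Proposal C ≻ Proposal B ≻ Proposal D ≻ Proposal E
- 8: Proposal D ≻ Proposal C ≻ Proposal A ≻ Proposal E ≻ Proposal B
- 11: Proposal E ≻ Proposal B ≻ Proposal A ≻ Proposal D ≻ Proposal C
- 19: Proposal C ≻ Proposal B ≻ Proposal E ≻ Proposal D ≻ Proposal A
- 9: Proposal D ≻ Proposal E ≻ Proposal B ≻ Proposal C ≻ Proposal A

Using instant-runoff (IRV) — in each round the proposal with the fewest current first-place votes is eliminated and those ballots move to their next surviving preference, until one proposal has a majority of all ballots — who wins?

Proposal D

Round 1: Proposal A 7, Proposal B 0, Proposal C 19, Proposal D 17, Proposal E 11. Proposal B eliminated.
Round 2: Proposal A 7, Proposal C 19, Proposal D 17, Proposal E 11. Proposal A eliminated.
Round 3: Proposal C 26, Proposal D 17, Proposal E 11. Proposal E eliminated.
Round 4: Proposal C 26, Proposal D 28. Proposal D has a majority (≥28).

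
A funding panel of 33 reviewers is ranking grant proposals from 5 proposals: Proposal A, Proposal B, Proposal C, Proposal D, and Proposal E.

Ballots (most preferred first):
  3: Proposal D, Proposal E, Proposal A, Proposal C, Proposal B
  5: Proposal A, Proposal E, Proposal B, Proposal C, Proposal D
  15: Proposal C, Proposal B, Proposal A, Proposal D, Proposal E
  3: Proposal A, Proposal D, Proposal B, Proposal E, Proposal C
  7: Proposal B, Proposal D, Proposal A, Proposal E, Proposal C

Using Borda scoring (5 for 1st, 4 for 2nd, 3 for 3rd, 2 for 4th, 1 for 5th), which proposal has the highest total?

Proposal B

Proposal A: 3×3 + 5×5 + 15×3 + 3×5 + 7×3 = 115
Proposal B: 3×1 + 5×3 + 15×4 + 3×3 + 7×5 = 122
Proposal C: 3×2 + 5×2 + 15×5 + 3×1 + 7×1 = 101
Proposal D: 3×5 + 5×1 + 15×2 + 3×4 + 7×4 = 90
Proposal E: 3×4 + 5×4 + 15×1 + 3×2 + 7×2 = 67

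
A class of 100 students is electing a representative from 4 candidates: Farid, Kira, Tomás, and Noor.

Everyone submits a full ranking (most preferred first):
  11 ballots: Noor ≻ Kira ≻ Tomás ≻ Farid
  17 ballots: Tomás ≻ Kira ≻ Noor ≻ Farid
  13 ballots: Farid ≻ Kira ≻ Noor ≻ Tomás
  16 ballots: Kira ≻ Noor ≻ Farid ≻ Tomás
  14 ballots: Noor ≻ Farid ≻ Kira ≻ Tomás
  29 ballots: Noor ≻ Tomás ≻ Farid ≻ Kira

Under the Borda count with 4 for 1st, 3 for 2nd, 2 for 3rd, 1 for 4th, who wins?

Noor

Farid: 11×1 + 17×1 + 13×4 + 16×2 + 14×3 + 29×2 = 212
Kira: 11×3 + 17×3 + 13×3 + 16×4 + 14×2 + 29×1 = 244
Tomás: 11×2 + 17×4 + 13×1 + 16×1 + 14×1 + 29×3 = 220
Noor: 11×4 + 17×2 + 13×2 + 16×3 + 14×4 + 29×4 = 324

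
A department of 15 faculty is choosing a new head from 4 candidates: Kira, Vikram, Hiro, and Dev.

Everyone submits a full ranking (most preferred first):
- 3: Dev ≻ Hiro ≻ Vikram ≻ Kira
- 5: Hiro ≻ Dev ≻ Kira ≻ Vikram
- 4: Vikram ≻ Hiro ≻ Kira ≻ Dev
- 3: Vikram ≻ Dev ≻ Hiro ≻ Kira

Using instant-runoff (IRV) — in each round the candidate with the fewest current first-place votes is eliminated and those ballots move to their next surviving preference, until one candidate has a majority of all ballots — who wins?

Hiro

Round 1: Kira 0, Vikram 7, Hiro 5, Dev 3. Kira eliminated.
Round 2: Vikram 7, Hiro 5, Dev 3. Dev eliminated.
Round 3: Vikram 7, Hiro 8. Hiro has a majority (≥8).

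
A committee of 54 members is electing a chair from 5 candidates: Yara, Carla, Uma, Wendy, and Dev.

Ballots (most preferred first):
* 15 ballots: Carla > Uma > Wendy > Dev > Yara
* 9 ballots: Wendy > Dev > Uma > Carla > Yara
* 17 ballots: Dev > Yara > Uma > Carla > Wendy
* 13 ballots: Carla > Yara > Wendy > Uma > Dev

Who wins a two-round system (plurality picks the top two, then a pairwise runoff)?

Round 1 first-place votes: Yara 0, Carla 28, Uma 0, Wendy 9, Dev 17. Carla and Dev advance.
Runoff: Carla is ranked above Dev on 28 ballots, Dev above Carla on 26.

Carla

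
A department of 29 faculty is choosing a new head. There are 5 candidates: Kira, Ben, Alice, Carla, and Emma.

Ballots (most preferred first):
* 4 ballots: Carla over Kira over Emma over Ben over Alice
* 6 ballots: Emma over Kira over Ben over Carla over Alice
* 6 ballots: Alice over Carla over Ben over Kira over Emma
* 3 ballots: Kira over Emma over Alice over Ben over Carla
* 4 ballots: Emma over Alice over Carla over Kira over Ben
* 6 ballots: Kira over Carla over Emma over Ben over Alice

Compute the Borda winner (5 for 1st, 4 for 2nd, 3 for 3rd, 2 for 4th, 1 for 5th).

Kira

Kira: 4×4 + 6×4 + 6×2 + 3×5 + 4×2 + 6×5 = 105
Ben: 4×2 + 6×3 + 6×3 + 3×2 + 4×1 + 6×2 = 66
Alice: 4×1 + 6×1 + 6×5 + 3×3 + 4×4 + 6×1 = 71
Carla: 4×5 + 6×2 + 6×4 + 3×1 + 4×3 + 6×4 = 95
Emma: 4×3 + 6×5 + 6×1 + 3×4 + 4×5 + 6×3 = 98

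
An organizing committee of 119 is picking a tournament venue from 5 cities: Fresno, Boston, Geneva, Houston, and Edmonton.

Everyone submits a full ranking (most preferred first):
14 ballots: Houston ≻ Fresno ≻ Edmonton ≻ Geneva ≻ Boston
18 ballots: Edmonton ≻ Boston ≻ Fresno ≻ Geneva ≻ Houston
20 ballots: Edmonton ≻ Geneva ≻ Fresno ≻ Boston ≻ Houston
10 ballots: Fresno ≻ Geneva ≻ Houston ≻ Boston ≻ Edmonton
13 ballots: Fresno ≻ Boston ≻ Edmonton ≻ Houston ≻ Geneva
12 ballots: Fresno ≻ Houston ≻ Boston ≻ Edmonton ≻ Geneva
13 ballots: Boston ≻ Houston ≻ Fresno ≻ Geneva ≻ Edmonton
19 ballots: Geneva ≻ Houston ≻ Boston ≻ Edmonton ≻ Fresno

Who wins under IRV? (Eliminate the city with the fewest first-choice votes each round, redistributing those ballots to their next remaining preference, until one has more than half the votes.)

Round 1: Fresno 35, Boston 13, Geneva 19, Houston 14, Edmonton 38. Boston eliminated.
Round 2: Fresno 35, Geneva 19, Houston 27, Edmonton 38. Geneva eliminated.
Round 3: Fresno 35, Houston 46, Edmonton 38. Fresno eliminated.
Round 4: Houston 68, Edmonton 51. Houston has a majority (≥60).

Houston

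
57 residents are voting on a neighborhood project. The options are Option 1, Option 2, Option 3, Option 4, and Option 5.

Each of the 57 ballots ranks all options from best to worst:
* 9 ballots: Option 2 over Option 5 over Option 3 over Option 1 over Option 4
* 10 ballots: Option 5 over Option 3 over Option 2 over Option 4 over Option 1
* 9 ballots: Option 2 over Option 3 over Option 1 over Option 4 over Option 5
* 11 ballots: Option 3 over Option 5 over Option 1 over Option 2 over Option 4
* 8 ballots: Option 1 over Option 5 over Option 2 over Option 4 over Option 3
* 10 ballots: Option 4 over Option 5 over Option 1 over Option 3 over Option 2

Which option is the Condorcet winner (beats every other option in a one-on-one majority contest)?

Option 5

Option 5 vs Option 1: 40–17
Option 5 vs Option 2: 39–18
Option 5 vs Option 3: 37–20
Option 5 vs Option 4: 38–19
Option 5 beats every other option.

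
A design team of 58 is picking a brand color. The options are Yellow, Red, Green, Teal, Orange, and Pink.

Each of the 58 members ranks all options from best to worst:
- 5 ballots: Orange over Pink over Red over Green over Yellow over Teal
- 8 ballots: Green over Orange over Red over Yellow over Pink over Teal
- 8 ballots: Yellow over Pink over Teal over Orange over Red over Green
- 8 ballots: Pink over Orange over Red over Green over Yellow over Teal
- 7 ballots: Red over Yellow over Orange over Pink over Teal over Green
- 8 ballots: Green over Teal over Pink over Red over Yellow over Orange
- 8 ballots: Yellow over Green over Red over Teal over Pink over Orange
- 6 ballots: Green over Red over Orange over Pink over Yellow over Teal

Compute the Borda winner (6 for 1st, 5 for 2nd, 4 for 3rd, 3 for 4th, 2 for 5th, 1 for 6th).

Yellow: 5×2 + 8×3 + 8×6 + 8×2 + 7×5 + 8×2 + 8×6 + 6×2 = 209
Red: 5×4 + 8×4 + 8×2 + 8×4 + 7×6 + 8×3 + 8×4 + 6×5 = 228
Green: 5×3 + 8×6 + 8×1 + 8×3 + 7×1 + 8×6 + 8×5 + 6×6 = 226
Teal: 5×1 + 8×1 + 8×4 + 8×1 + 7×2 + 8×5 + 8×3 + 6×1 = 137
Orange: 5×6 + 8×5 + 8×3 + 8×5 + 7×4 + 8×1 + 8×1 + 6×4 = 202
Pink: 5×5 + 8×2 + 8×5 + 8×6 + 7×3 + 8×4 + 8×2 + 6×3 = 216

Red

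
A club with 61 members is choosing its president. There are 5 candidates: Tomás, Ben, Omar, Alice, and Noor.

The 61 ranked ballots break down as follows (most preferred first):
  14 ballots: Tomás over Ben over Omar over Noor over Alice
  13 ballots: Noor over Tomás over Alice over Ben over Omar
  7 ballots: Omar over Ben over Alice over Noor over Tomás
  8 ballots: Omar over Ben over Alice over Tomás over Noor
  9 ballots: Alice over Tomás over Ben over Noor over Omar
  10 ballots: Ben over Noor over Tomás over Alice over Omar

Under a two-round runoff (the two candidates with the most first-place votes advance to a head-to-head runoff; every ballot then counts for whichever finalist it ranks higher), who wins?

Round 1 first-place votes: Tomás 14, Ben 10, Omar 15, Alice 9, Noor 13. Omar and Tomás advance.
Runoff: Omar is ranked above Tomás on 15 ballots, Tomás above Omar on 46.

Tomás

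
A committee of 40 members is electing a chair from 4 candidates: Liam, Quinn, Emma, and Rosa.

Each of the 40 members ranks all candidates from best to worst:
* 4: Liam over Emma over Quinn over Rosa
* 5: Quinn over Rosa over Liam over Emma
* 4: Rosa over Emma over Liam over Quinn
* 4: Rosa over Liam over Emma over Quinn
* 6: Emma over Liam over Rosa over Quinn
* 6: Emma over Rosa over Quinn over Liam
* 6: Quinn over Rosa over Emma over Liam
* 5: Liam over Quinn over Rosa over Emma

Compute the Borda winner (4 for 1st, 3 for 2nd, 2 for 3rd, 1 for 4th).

Rosa

Liam: 4×4 + 5×2 + 4×2 + 4×3 + 6×3 + 6×1 + 6×1 + 5×4 = 96
Quinn: 4×2 + 5×4 + 4×1 + 4×1 + 6×1 + 6×2 + 6×4 + 5×3 = 93
Emma: 4×3 + 5×1 + 4×3 + 4×2 + 6×4 + 6×4 + 6×2 + 5×1 = 102
Rosa: 4×1 + 5×3 + 4×4 + 4×4 + 6×2 + 6×3 + 6×3 + 5×2 = 109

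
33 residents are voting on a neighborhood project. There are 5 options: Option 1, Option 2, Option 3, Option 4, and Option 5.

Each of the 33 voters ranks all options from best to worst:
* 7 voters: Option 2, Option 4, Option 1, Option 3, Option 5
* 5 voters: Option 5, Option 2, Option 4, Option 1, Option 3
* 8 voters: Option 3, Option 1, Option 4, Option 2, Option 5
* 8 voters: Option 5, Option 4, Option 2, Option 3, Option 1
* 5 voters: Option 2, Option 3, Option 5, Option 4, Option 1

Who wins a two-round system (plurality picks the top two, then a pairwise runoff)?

Round 1 first-place votes: Option 1 0, Option 2 12, Option 3 8, Option 4 0, Option 5 13. Option 5 and Option 2 advance.
Runoff: Option 5 is ranked above Option 2 on 13 ballots, Option 2 above Option 5 on 20.

Option 2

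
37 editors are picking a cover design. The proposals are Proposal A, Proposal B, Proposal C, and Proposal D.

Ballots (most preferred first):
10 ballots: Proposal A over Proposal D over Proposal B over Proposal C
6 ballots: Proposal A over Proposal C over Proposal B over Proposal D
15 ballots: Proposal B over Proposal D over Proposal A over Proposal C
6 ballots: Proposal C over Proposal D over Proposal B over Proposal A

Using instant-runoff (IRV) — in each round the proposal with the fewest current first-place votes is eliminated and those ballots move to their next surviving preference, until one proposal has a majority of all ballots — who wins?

Proposal B

Round 1: Proposal A 16, Proposal B 15, Proposal C 6, Proposal D 0. Proposal D eliminated.
Round 2: Proposal A 16, Proposal B 15, Proposal C 6. Proposal C eliminated.
Round 3: Proposal A 16, Proposal B 21. Proposal B has a majority (≥19).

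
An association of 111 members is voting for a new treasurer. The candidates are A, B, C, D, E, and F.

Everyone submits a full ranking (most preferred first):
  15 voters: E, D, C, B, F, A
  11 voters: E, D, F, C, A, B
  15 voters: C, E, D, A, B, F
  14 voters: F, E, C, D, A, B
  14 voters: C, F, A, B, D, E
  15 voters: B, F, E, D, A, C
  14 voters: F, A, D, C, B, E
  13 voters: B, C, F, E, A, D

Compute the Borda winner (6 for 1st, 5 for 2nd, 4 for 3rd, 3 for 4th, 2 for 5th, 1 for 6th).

F

A: 15×1 + 11×2 + 15×3 + 14×2 + 14×4 + 15×2 + 14×5 + 13×2 = 292
B: 15×3 + 11×1 + 15×2 + 14×1 + 14×3 + 15×6 + 14×2 + 13×6 = 338
C: 15×4 + 11×3 + 15×6 + 14×4 + 14×6 + 15×1 + 14×3 + 13×5 = 445
D: 15×5 + 11×5 + 15×4 + 14×3 + 14×2 + 15×3 + 14×4 + 13×1 = 374
E: 15×6 + 11×6 + 15×5 + 14×5 + 14×1 + 15×4 + 14×1 + 13×3 = 428
F: 15×2 + 11×4 + 15×1 + 14×6 + 14×5 + 15×5 + 14×6 + 13×4 = 454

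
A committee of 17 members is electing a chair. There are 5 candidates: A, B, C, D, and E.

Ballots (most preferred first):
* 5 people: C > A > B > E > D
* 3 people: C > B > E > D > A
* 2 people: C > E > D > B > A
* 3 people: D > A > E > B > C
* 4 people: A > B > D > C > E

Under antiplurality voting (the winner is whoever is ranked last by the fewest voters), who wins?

B

Last-place votes: A 5, B 0, C 3, D 5, E 4.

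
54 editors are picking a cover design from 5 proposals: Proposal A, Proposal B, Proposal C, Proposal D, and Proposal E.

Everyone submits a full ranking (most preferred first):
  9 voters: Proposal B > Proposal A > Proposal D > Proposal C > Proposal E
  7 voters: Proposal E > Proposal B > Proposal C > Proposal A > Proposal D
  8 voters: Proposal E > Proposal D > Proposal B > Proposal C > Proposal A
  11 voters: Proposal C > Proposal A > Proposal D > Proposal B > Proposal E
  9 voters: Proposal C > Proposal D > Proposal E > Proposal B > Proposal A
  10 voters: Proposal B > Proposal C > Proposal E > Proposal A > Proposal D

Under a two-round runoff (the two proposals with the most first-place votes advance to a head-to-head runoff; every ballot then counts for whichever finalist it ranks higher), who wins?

Round 1 first-place votes: Proposal A 0, Proposal B 19, Proposal C 20, Proposal D 0, Proposal E 15. Proposal C and Proposal B advance.
Runoff: Proposal C is ranked above Proposal B on 20 ballots, Proposal B above Proposal C on 34.

Proposal B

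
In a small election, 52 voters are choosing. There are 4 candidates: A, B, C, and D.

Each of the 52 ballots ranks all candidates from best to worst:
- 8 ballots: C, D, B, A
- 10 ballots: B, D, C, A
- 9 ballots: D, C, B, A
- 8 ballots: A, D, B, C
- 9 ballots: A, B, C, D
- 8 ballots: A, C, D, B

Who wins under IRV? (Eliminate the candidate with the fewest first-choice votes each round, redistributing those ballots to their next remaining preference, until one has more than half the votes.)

Round 1: A 25, B 10, C 8, D 9. C eliminated.
Round 2: A 25, B 10, D 17. B eliminated.
Round 3: A 25, D 27. D has a majority (≥27).

D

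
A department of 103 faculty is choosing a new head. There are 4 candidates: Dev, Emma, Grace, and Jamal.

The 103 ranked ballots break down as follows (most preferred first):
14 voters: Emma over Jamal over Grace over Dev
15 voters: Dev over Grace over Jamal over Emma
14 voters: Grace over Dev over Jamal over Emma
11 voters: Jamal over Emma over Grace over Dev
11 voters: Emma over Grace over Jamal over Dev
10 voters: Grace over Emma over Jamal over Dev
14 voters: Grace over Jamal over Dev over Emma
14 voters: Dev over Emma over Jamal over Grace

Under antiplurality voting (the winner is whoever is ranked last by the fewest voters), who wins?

Last-place votes: Dev 46, Emma 43, Grace 14, Jamal 0.

Jamal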